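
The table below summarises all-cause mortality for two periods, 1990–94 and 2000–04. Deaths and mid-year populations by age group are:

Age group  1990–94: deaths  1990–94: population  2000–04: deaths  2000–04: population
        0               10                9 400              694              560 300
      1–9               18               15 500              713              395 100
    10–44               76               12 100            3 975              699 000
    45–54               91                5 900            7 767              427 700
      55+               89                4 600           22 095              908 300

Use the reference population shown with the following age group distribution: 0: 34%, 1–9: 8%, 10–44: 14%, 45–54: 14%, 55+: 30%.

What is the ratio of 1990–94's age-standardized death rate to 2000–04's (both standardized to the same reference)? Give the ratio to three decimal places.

0.830

Age-specific rates per 1 000 for 1990–94: 1.064, 1.161, 6.281, 15.424, 19.348.
For 2000–04: 1.239, 1.805, 5.687, 18.160, 24.326.
Standard weights: 0.34, 0.08, 0.14, 0.14, 0.30.
1990–94: 0.3400×1.064 + 0.0800×1.161 + 0.1400×6.281 + 0.1400×15.424 + 0.3000×19.348 = 9.2976 per 1 000.
2000–04: 0.3400×1.239 + 0.0800×1.805 + 0.1400×5.687 + 0.1400×18.160 + 0.3000×24.326 = 11.2017 per 1 000.
Ratio = 9.2976 ÷ 11.2017 = 0.83002.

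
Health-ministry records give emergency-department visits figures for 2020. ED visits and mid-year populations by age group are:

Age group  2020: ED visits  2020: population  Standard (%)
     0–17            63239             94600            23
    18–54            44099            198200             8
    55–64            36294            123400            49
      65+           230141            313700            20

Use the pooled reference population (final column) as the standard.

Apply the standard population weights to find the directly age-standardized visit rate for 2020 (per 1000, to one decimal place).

Age-specific rates per 1000 for 2020: 668.488, 222.497, 294.117, 733.634.
Standard weights: 0.23, 0.08, 0.49, 0.20.
Standardized rate: 0.2300×668.488 + 0.0800×222.497 + 0.4900×294.117 + 0.2000×733.634 = 462.3961 per 1000.

462.4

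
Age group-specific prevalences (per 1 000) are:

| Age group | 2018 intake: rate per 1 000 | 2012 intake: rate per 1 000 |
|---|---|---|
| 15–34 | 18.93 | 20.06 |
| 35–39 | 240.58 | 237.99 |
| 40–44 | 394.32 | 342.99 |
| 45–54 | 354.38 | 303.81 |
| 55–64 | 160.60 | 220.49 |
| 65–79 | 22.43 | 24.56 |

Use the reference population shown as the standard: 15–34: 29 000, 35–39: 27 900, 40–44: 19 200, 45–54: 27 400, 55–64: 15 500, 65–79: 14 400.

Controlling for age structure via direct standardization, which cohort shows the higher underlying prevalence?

Standard total = 133 400; weights = 0.2174, 0.2091, 0.1439, 0.2054, 0.1162, 0.1079.
The 2018 intake: 0.2174×18.93 + 0.2091×240.58 + 0.1439×394.32 + 0.2054×354.38 + 0.1162×160.60 + 0.1079×22.43 = 205.0555 per 1 000.
The 2012 intake: 0.2174×20.06 + 0.2091×237.99 + 0.1439×342.99 + 0.2054×303.81 + 0.1162×220.49 + 0.1079×24.56 = 194.1733 per 1 000.

2018 intake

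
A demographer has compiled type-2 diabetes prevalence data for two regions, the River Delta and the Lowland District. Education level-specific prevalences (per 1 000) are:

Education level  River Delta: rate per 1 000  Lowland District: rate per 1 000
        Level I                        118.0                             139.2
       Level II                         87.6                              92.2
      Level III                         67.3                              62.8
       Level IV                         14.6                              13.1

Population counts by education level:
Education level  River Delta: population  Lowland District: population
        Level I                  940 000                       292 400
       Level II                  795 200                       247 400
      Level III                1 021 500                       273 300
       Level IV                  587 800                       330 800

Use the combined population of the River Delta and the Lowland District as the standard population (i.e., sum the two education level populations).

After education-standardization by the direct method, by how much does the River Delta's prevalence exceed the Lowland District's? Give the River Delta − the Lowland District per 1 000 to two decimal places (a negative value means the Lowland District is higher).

-5.28

Combined standard total = 4 488 400; weights = 0.2746, 0.2323, 0.2885, 0.2047.
The River Delta: 0.2746×118.0 + 0.2323×87.6 + 0.2885×67.3 + 0.2047×14.6 = 75.1507 per 1 000.
The Lowland District: 0.2746×139.2 + 0.2323×92.2 + 0.2885×62.8 + 0.2047×13.1 = 80.4351 per 1 000.
Difference = 75.1507 − 80.4351 = -5.2844.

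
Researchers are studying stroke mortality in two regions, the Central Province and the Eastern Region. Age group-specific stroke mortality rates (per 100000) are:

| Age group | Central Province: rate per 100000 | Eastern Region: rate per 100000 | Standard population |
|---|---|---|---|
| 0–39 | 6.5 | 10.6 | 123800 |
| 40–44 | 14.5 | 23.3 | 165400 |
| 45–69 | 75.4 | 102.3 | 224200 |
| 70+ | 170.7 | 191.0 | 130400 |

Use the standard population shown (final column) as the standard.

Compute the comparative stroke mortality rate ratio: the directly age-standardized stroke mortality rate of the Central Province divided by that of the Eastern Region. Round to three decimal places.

0.799

Standard total = 643800; weights = 0.1923, 0.2569, 0.3482, 0.2025.
The Central Province: 0.1923×6.5 + 0.2569×14.5 + 0.3482×75.4 + 0.2025×170.7 = 65.8076 per 100000.
The Eastern Region: 0.1923×10.6 + 0.2569×23.3 + 0.3482×102.3 + 0.2025×191.0 = 82.3364 per 100000.
Ratio = 65.8076 ÷ 82.3364 = 0.79925.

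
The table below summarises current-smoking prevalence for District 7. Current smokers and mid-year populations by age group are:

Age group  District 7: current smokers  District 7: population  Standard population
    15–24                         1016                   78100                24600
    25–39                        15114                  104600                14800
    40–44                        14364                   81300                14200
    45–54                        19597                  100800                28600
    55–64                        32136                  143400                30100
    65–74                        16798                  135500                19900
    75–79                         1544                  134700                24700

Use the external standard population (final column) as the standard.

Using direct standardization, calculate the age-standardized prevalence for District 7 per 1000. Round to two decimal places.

Age-specific rates per 1000 for District 7: 13.009, 144.493, 176.679, 194.415, 224.100, 123.970, 11.463.
Standard total = 156900; weights = 0.1568, 0.0943, 0.0905, 0.1823, 0.1918, 0.1268, 0.1574.
Standardized rate: 0.1568×13.009 + 0.0943×144.493 + 0.0905×176.679 + 0.1823×194.415 + 0.1918×224.100 + 0.1268×123.970 + 0.1574×11.463 = 127.6175 per 1000.

127.62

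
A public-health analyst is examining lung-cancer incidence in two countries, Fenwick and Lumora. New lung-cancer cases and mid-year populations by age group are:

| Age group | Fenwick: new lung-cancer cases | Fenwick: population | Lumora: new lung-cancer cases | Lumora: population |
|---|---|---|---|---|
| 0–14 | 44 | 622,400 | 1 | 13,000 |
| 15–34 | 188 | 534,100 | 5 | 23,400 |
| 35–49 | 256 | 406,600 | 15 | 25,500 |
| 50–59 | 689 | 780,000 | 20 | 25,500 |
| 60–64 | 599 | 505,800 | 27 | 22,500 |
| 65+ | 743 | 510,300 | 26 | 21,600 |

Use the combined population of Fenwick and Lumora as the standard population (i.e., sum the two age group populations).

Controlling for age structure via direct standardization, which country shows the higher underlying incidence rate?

Age-specific rates per 100,000 for Fenwick: 7.07, 35.20, 62.96, 88.33, 118.43, 145.60.
For Lumora: 7.69, 21.37, 58.82, 78.43, 120.00, 120.37.
Combined standard total = 3,490,700; weights = 0.1820, 0.1597, 0.1238, 0.2308, 0.1513, 0.1524.
Fenwick: 0.1820×7.07 + 0.1597×35.20 + 0.1238×62.96 + 0.2308×88.33 + 0.1513×118.43 + 0.1524×145.60 = 75.1950 per 100,000.
Lumora: 0.1820×7.69 + 0.1597×21.37 + 0.1238×58.82 + 0.2308×78.43 + 0.1513×120.00 + 0.1524×120.37 = 66.6958 per 100,000.

Fenwick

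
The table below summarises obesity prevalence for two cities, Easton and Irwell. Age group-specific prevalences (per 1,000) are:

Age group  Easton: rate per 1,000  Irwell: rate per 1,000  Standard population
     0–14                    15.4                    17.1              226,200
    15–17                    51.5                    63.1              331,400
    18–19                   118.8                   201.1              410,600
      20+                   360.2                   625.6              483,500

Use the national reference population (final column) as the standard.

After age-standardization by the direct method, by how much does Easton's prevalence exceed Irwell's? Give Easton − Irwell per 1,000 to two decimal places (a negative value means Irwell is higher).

-114.58

Standard total = 1,451,700; weights = 0.1558, 0.2283, 0.2828, 0.3331.
Easton: 0.1558×15.4 + 0.2283×51.5 + 0.2828×118.8 + 0.3331×360.2 = 167.7251 per 1,000.
Irwell: 0.1558×17.1 + 0.2283×63.1 + 0.2828×201.1 + 0.3331×625.6 = 282.3094 per 1,000.
Difference = 167.7251 − 282.3094 = -114.5843.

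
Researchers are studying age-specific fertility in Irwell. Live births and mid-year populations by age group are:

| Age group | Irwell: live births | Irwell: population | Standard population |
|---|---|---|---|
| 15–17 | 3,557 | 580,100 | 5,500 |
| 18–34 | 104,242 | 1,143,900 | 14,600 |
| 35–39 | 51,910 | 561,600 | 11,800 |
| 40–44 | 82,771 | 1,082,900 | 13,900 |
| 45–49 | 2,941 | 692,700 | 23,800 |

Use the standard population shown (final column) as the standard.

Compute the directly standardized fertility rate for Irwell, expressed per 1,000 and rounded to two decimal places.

Age-specific rates per 1,000 for Irwell: 6.132, 91.129, 92.432, 76.435, 4.246.
Standard total = 69,600; weights = 0.0790, 0.2098, 0.1695, 0.1997, 0.3420.
Standardized rate: 0.0790×6.132 + 0.2098×91.129 + 0.1695×92.432 + 0.1997×76.435 + 0.3420×4.246 = 51.9884 per 1,000.

51.99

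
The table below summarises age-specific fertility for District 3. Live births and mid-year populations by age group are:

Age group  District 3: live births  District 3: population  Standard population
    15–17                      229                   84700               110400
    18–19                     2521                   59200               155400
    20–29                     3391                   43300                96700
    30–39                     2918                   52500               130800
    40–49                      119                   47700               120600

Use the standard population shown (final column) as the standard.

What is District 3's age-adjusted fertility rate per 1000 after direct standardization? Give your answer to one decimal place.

35.9

Age-specific rates per 1000 for District 3: 2.704, 42.584, 78.314, 55.581, 2.495.
Standard total = 613900; weights = 0.1798, 0.2531, 0.1575, 0.2131, 0.1964.
Standardized rate: 0.1798×2.704 + 0.2531×42.584 + 0.1575×78.314 + 0.2131×55.581 + 0.1964×2.495 = 35.9341 per 1000.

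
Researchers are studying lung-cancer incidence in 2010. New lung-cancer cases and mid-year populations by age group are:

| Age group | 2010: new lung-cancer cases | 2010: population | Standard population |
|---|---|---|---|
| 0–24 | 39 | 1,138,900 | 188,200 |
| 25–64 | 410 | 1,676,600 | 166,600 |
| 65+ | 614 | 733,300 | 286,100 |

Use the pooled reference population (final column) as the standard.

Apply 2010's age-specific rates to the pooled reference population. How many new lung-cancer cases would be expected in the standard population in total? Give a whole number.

287

Age-specific rates per 100,000 for 2010: 3.42, 24.45, 83.73.
Expected new lung-cancer cases = Σ (standard pop × age-specific rate ÷ 100,000)
= 188,200×3.42/100,000 + 166,600×24.45/100,000 + 286,100×83.73/100,000
= 6.44 + 40.74 + 239.55 = 286.74.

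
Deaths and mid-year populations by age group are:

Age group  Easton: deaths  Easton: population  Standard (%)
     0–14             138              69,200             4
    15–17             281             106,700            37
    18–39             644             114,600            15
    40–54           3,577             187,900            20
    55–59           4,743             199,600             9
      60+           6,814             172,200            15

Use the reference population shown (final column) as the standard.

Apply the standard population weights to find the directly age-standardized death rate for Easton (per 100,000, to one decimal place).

1377.9

Age-specific rates per 100,000 for Easton: 199.42, 263.36, 561.95, 1903.67, 2376.25, 3957.03.
Standard weights: 0.04, 0.37, 0.15, 0.20, 0.09, 0.15.
Standardized rate: 0.0400×199.42 + 0.3700×263.36 + 0.1500×561.95 + 0.2000×1903.67 + 0.0900×2376.25 + 0.1500×3957.03 = 1377.8627 per 100,000.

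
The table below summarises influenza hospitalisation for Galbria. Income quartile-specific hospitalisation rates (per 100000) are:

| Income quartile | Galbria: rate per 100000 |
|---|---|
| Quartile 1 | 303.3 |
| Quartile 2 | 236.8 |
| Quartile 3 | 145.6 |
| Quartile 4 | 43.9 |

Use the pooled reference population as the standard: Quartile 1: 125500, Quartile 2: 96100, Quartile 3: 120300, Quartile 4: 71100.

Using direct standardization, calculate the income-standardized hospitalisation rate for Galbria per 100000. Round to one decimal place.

Standard total = 413000; weights = 0.3039, 0.2327, 0.2913, 0.1722.
Standardized rate: 0.3039×303.3 + 0.2327×236.8 + 0.2913×145.6 + 0.1722×43.9 = 197.2339 per 100000.

197.2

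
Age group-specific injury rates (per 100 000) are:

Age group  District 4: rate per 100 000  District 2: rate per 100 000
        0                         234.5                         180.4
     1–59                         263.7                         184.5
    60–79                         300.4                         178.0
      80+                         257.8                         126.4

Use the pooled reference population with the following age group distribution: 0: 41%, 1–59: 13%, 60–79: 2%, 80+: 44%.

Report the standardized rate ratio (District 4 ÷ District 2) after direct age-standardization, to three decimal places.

1.590

Standard weights: 0.41, 0.13, 0.02, 0.44.
District 4: 0.4100×234.5 + 0.1300×263.7 + 0.0200×300.4 + 0.4400×257.8 = 249.8660 per 100 000.
District 2: 0.4100×180.4 + 0.1300×184.5 + 0.0200×178.0 + 0.4400×126.4 = 157.1250 per 100 000.
Ratio = 249.8660 ÷ 157.1250 = 1.59024.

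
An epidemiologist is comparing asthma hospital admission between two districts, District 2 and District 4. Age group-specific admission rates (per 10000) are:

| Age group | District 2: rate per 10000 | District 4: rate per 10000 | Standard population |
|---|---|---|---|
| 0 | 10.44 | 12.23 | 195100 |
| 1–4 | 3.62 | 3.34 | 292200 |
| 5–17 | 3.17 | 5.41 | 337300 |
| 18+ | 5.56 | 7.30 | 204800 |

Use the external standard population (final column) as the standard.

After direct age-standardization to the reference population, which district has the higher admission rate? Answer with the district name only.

District 4

Standard total = 1029400; weights = 0.1895, 0.2839, 0.3277, 0.1990.
District 2: 0.1895×10.44 + 0.2839×3.62 + 0.3277×3.17 + 0.1990×5.56 = 5.1511 per 10000.
District 4: 0.1895×12.23 + 0.2839×3.34 + 0.3277×5.41 + 0.1990×7.30 = 6.4910 per 10000.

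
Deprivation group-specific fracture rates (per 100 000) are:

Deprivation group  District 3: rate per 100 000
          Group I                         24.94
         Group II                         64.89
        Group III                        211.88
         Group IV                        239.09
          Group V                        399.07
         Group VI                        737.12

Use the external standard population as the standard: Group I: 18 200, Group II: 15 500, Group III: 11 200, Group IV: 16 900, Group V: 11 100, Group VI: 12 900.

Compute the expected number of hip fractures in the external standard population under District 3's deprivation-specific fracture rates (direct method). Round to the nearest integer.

218

Expected hip fractures = Σ (standard pop × deprivation-specific rate ÷ 100 000)
= 18 200×24.94/100 000 + 15 500×64.89/100 000 + 11 200×211.88/100 000 + 16 900×239.09/100 000 + 11 100×399.07/100 000 + 12 900×737.12/100 000
= 4.54 + 10.06 + 23.73 + 40.41 + 44.30 + 95.09 = 218.12.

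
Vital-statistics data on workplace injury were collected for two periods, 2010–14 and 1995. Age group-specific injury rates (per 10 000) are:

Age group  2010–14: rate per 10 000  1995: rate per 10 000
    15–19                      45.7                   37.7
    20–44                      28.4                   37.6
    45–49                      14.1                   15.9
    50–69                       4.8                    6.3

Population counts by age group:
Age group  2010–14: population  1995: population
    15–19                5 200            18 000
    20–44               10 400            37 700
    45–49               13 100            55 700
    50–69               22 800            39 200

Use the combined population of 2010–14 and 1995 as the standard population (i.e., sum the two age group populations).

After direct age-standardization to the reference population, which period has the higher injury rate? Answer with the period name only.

1995

Combined standard total = 202 100; weights = 0.1148, 0.2380, 0.3404, 0.3068.
2010–14: 0.1148×45.7 + 0.2380×28.4 + 0.3404×14.1 + 0.3068×4.8 = 18.2779 per 10 000.
1995: 0.1148×37.7 + 0.2380×37.6 + 0.3404×15.9 + 0.3068×6.3 = 20.6221 per 10 000.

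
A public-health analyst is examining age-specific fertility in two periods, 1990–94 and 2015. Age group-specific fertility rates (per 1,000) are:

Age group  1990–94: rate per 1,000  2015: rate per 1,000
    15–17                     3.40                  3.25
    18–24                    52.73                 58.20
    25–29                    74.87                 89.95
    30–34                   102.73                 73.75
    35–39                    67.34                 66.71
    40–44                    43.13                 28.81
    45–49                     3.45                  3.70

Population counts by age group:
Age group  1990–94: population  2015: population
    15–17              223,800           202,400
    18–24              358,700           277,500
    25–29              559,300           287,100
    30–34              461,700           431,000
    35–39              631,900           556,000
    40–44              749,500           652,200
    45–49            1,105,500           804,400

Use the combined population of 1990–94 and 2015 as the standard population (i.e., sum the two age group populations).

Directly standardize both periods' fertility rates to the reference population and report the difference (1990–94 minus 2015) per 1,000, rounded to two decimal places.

4.11

Combined standard total = 7,301,000; weights = 0.0584, 0.0871, 0.1159, 0.1223, 0.1627, 0.1920, 0.2616.
1990–94: 0.0584×3.40 + 0.0871×52.73 + 0.1159×74.87 + 0.1223×102.73 + 0.1627×67.34 + 0.1920×43.13 + 0.2616×3.45 = 46.1732 per 1,000.
2015: 0.0584×3.25 + 0.0871×58.20 + 0.1159×89.95 + 0.1223×73.75 + 0.1627×66.71 + 0.1920×28.81 + 0.2616×3.70 = 42.0595 per 1,000.
Difference = 46.1732 − 42.0595 = 4.1137.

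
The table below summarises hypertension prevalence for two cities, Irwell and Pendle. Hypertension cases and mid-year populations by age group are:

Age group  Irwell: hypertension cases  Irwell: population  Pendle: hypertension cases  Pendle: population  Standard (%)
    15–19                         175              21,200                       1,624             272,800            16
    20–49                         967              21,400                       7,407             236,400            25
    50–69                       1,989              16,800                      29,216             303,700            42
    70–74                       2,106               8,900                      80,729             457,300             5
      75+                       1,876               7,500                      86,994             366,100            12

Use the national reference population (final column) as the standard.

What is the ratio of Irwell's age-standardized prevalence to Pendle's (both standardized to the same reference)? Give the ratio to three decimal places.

1.204

Age-specific rates per 1,000 for Irwell: 8.255, 45.187, 118.393, 236.629, 250.133.
For Pendle: 5.953, 31.332, 96.200, 176.534, 237.624.
Standard weights: 0.16, 0.25, 0.42, 0.05, 0.12.
Irwell: 0.1600×8.255 + 0.2500×45.187 + 0.4200×118.393 + 0.0500×236.629 + 0.1200×250.133 = 104.1899 per 1,000.
Pendle: 0.1600×5.953 + 0.2500×31.332 + 0.4200×96.200 + 0.0500×176.534 + 0.1200×237.624 = 86.5312 per 1,000.
Ratio = 104.1899 ÷ 86.5312 = 1.20407.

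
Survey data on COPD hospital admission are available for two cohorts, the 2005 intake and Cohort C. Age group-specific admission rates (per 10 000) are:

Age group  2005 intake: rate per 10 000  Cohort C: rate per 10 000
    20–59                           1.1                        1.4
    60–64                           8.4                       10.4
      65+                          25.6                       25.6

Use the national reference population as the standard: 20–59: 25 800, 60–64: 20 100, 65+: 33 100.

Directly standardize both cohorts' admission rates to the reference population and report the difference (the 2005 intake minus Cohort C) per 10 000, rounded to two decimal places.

Standard total = 79 000; weights = 0.3266, 0.2544, 0.4190.
The 2005 intake: 0.3266×1.1 + 0.2544×8.4 + 0.4190×25.6 = 13.2225 per 10 000.
Cohort C: 0.3266×1.4 + 0.2544×10.4 + 0.4190×25.6 = 13.8294 per 10 000.
Difference = 13.2225 − 13.8294 = -0.6068.

-0.61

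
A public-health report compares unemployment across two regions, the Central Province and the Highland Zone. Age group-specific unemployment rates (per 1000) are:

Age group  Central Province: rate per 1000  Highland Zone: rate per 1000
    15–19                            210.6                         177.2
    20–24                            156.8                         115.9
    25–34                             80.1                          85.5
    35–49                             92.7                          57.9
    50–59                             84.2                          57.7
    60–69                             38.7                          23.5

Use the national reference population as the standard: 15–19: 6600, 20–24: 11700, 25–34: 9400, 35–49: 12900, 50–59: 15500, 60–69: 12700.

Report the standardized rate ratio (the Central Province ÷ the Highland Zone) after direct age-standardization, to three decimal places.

1.323

Standard total = 68800; weights = 0.0959, 0.1701, 0.1366, 0.1875, 0.2253, 0.1846.
The Central Province: 0.0959×210.6 + 0.1701×156.8 + 0.1366×80.1 + 0.1875×92.7 + 0.2253×84.2 + 0.1846×38.7 = 101.3064 per 1000.
The Highland Zone: 0.0959×177.2 + 0.1701×115.9 + 0.1366×85.5 + 0.1875×57.9 + 0.2253×57.7 + 0.1846×23.5 = 76.5837 per 1000.
Ratio = 101.3064 ÷ 76.5837 = 1.32282.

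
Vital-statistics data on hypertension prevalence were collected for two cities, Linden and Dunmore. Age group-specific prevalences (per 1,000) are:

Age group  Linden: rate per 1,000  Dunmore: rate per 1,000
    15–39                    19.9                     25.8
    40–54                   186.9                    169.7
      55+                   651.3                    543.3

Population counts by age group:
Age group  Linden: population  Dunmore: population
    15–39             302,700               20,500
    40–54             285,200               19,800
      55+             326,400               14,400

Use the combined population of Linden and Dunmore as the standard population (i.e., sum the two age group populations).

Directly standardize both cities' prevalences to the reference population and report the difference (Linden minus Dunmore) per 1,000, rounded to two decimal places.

Combined standard total = 969,000; weights = 0.3335, 0.3148, 0.3517.
Linden: 0.3335×19.9 + 0.3148×186.9 + 0.3517×651.3 = 294.5296 per 1,000.
Dunmore: 0.3335×25.8 + 0.3148×169.7 + 0.3517×543.3 = 253.0998 per 1,000.
Difference = 294.5296 − 253.0998 = 41.4298.

41.43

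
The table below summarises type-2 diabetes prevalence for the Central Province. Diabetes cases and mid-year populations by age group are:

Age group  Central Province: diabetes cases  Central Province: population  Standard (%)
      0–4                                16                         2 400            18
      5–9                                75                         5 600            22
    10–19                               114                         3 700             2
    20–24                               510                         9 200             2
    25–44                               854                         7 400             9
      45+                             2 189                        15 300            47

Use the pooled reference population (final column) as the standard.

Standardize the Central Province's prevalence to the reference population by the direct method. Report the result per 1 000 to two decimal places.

Age-specific rates per 1 000 for the Central Province: 6.667, 13.393, 30.811, 55.435, 115.405, 143.072.
Standard weights: 0.18, 0.22, 0.02, 0.02, 0.09, 0.47.
Standardized rate: 0.1800×6.667 + 0.2200×13.393 + 0.0200×30.811 + 0.0200×55.435 + 0.0900×115.405 + 0.4700×143.072 = 83.5016 per 1 000.

83.50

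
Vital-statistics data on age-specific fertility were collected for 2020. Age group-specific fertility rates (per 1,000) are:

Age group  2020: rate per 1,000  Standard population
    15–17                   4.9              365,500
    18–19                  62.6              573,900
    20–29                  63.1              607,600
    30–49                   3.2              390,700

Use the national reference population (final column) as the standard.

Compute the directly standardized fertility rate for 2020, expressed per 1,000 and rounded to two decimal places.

39.90

Standard total = 1,937,700; weights = 0.1886, 0.2962, 0.3136, 0.2016.
Standardized rate: 0.1886×4.9 + 0.2962×62.6 + 0.3136×63.1 + 0.2016×3.2 = 39.8962 per 1,000.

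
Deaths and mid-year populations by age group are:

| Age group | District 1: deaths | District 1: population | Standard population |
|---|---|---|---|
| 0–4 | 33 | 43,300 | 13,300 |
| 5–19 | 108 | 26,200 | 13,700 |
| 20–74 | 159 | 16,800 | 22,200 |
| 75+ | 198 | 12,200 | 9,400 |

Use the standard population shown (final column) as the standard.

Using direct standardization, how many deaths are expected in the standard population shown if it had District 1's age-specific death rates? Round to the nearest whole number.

Age-specific rates per 100,000 for District 1: 76.21, 412.21, 946.43, 1622.95.
Expected deaths = Σ (standard pop × age-specific rate ÷ 100,000)
= 13,300×76.21/100,000 + 13,700×412.21/100,000 + 22,200×946.43/100,000 + 9,400×1622.95/100,000
= 10.14 + 56.47 + 210.11 + 152.56 = 429.27.

429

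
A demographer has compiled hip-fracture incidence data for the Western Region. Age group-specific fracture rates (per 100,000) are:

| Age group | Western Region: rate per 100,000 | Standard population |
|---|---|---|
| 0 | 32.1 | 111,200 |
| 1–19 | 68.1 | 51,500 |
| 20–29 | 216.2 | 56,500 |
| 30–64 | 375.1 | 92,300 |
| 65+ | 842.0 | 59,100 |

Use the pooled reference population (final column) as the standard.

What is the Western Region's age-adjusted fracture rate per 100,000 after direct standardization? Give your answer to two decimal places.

Standard total = 370,600; weights = 0.3001, 0.1390, 0.1525, 0.2491, 0.1595.
Standardized rate: 0.3001×32.1 + 0.1390×68.1 + 0.1525×216.2 + 0.2491×375.1 + 0.1595×842.0 = 279.7515 per 100,000.

279.75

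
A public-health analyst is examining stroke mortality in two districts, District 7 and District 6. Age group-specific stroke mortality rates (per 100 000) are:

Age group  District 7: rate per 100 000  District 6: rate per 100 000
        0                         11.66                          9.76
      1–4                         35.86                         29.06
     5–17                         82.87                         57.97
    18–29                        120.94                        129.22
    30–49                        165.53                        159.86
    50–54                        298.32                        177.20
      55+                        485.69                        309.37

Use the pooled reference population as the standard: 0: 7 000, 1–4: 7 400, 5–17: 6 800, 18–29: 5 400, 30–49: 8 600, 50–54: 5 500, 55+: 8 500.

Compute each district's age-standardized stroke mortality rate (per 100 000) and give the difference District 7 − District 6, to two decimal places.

48.82

Standard total = 49 200; weights = 0.1423, 0.1504, 0.1382, 0.1098, 0.1748, 0.1118, 0.1728.
District 7: 0.1423×11.66 + 0.1504×35.86 + 0.1382×82.87 + 0.1098×120.94 + 0.1748×165.53 + 0.1118×298.32 + 0.1728×485.69 = 177.9727 per 100 000.
District 6: 0.1423×9.76 + 0.1504×29.06 + 0.1382×57.97 + 0.1098×129.22 + 0.1748×159.86 + 0.1118×177.20 + 0.1728×309.37 = 129.1542 per 100 000.
Difference = 177.9727 − 129.1542 = 48.8185.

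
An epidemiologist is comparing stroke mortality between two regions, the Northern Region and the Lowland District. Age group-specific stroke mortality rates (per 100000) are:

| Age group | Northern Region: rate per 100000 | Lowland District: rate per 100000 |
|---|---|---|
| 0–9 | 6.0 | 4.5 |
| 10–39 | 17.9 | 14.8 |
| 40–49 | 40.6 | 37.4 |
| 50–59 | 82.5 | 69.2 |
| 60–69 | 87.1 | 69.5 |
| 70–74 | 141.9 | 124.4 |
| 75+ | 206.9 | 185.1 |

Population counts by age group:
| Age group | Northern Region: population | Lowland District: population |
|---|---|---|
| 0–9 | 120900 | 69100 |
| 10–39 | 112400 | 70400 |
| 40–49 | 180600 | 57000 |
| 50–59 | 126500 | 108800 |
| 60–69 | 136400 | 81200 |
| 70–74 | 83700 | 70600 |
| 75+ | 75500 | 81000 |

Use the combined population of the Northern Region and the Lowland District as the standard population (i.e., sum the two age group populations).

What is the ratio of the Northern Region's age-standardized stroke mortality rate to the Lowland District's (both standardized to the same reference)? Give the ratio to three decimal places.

Combined standard total = 1374100; weights = 0.1383, 0.1330, 0.1729, 0.1712, 0.1584, 0.1123, 0.1139.
The Northern Region: 0.1383×6.0 + 0.1330×17.9 + 0.1729×40.6 + 0.1712×82.5 + 0.1584×87.1 + 0.1123×141.9 + 0.1139×206.9 = 77.6500 per 100000.
The Lowland District: 0.1383×4.5 + 0.1330×14.8 + 0.1729×37.4 + 0.1712×69.2 + 0.1584×69.5 + 0.1123×124.4 + 0.1139×185.1 = 66.9643 per 100000.
Ratio = 77.6500 ÷ 66.9643 = 1.15957.

1.160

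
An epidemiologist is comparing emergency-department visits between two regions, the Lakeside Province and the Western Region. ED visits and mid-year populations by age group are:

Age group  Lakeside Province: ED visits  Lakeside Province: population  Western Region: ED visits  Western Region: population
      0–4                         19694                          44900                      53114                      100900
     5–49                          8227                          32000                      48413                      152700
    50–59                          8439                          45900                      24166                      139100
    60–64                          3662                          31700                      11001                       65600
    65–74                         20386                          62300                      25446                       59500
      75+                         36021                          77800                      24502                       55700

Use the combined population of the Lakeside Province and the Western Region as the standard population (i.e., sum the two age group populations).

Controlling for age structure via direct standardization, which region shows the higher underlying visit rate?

Age-specific rates per 1000 for the Lakeside Province: 438.619, 257.094, 183.856, 115.521, 327.223, 462.995.
For the Western Region: 526.402, 317.046, 173.731, 167.698, 427.664, 439.892.
Combined standard total = 868100; weights = 0.1680, 0.2128, 0.2131, 0.1121, 0.1403, 0.1538.
The Lakeside Province: 0.1680×438.619 + 0.2128×257.094 + 0.2131×183.856 + 0.1121×115.521 + 0.1403×327.223 + 0.1538×462.995 = 297.6097 per 1000.
The Western Region: 0.1680×526.402 + 0.2128×317.046 + 0.2131×173.731 + 0.1121×167.698 + 0.1403×427.664 + 0.1538×439.892 = 339.3392 per 1000.
The crude rates (327.32 vs 325.44) would put the Lakeside Province higher, but that reflects its age composition; once standardized to a common age structure, the Western Region has the higher underlying rate.

Western Region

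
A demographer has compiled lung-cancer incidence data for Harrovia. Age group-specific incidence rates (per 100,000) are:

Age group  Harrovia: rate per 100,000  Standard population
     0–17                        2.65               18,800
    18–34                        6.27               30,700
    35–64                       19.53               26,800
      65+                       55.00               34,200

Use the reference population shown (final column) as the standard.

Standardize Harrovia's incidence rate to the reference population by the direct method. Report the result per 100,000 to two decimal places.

Standard total = 110,500; weights = 0.1701, 0.2778, 0.2425, 0.3095.
Standardized rate: 0.1701×2.65 + 0.2778×6.27 + 0.2425×19.53 + 0.3095×55.00 = 23.9522 per 100,000.

23.95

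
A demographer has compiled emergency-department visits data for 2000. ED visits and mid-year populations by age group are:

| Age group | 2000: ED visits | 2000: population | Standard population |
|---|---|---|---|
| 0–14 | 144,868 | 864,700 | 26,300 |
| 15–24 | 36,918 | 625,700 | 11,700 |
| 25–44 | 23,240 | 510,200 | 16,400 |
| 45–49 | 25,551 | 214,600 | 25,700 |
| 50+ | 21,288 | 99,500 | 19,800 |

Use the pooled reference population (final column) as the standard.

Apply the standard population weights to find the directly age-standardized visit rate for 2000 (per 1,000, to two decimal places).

131.53

Age-specific rates per 1,000 for 2000: 167.536, 59.003, 45.551, 119.063, 213.950.
Standard total = 99,900; weights = 0.2633, 0.1171, 0.1642, 0.2573, 0.1982.
Standardized rate: 0.2633×167.536 + 0.1171×59.003 + 0.1642×45.551 + 0.2573×119.063 + 0.1982×213.950 = 131.5284 per 1,000.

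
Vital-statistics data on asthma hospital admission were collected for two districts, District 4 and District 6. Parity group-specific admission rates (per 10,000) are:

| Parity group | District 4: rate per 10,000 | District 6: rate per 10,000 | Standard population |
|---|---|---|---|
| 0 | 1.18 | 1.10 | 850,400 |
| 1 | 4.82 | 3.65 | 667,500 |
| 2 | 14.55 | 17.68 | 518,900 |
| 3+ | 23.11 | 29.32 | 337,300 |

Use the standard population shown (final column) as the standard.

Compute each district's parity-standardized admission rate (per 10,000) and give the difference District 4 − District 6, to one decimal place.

-1.2

Standard total = 2,374,100; weights = 0.3582, 0.2812, 0.2186, 0.1421.
District 4: 0.3582×1.18 + 0.2812×4.82 + 0.2186×14.55 + 0.1421×23.11 = 8.2414 per 10,000.
District 6: 0.3582×1.10 + 0.2812×3.65 + 0.2186×17.68 + 0.1421×29.32 = 9.4502 per 10,000.
Difference = 8.2414 − 9.4502 = -1.2088.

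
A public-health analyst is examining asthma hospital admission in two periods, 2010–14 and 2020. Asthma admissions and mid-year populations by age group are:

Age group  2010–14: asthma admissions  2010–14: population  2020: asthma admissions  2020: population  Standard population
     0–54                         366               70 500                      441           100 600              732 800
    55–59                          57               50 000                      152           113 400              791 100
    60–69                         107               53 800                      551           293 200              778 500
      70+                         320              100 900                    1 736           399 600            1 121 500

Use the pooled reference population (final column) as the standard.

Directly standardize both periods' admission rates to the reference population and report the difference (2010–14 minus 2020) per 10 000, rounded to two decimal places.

-2.33

Age-specific rates per 10 000 for 2010–14: 51.91, 11.40, 19.89, 31.71.
For 2020: 43.84, 13.40, 18.79, 43.44.
Standard total = 3 423 900; weights = 0.2140, 0.2311, 0.2274, 0.3276.
2010–14: 0.2140×51.91 + 0.2311×11.40 + 0.2274×19.89 + 0.3276×31.71 = 28.6553 per 10 000.
2020: 0.2140×43.84 + 0.2311×13.40 + 0.2274×18.79 + 0.3276×43.44 = 30.9820 per 10 000.
Difference = 28.6553 − 30.9820 = -2.3268.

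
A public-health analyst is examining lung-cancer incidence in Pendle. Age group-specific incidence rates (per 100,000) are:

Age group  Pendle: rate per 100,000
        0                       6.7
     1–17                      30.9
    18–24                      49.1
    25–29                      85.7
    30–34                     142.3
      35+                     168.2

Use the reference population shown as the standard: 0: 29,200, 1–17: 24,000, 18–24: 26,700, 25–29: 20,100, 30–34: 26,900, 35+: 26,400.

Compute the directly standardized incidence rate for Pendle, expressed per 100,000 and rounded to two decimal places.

Standard total = 153,300; weights = 0.1905, 0.1566, 0.1742, 0.1311, 0.1755, 0.1722.
Standardized rate: 0.1905×6.7 + 0.1566×30.9 + 0.1742×49.1 + 0.1311×85.7 + 0.1755×142.3 + 0.1722×168.2 = 79.8378 per 100,000.

79.84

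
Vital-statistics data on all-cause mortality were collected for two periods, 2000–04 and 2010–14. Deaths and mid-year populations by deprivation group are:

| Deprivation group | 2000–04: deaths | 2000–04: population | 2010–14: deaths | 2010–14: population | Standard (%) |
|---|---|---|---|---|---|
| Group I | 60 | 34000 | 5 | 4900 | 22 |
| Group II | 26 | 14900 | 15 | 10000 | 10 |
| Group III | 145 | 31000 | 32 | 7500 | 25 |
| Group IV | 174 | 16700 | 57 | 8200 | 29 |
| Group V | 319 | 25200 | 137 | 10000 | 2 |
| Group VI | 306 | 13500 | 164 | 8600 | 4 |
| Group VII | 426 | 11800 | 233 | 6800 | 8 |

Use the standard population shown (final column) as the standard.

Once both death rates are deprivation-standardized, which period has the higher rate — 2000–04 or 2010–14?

2000–04

Deprivation-specific rates per 1000 for 2000–04: 1.765, 1.745, 4.677, 10.419, 12.659, 22.667, 36.102.
For 2010–14: 1.020, 1.500, 4.267, 6.951, 13.700, 19.070, 34.265.
Standard weights: 0.22, 0.10, 0.25, 0.29, 0.02, 0.04, 0.08.
2000–04: 0.2200×1.765 + 0.1000×1.745 + 0.2500×4.677 + 0.2900×10.419 + 0.0200×12.659 + 0.0400×22.667 + 0.0800×36.102 = 8.8016 per 1000.
2010–14: 0.2200×1.020 + 0.1000×1.500 + 0.2500×4.267 + 0.2900×6.951 + 0.0200×13.700 + 0.0400×19.070 + 0.0800×34.265 = 7.2350 per 1000.
The crude rates (9.90 vs 11.48) would put 2010–14 higher, but that reflects its deprivation composition; once standardized to a common deprivation structure, 2000–04 has the higher underlying rate.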